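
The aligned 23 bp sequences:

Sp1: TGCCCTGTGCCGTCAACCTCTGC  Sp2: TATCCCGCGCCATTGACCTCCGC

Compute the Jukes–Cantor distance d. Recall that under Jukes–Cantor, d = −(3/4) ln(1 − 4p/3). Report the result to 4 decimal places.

The sequences differ at 8 of 23 sites (2, 3, 6, 8, 12, 14, 15, 21), so p = 8/23 ≈ 0.347826.
d = −(3/4) ln(1 − 4p/3) = −0.75 ln(1 − 0.463768) = −0.75 ln(0.536232)
  = −0.75 × (-0.623188) = 0.467391 substitutions/site.

0.4674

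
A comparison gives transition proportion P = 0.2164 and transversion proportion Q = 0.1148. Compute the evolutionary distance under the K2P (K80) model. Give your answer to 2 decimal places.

Under the Kimura two-parameter model, d = −½ ln(1 − 2P − Q) − ¼ ln(1 − 2Q).
1 − 2P − Q = 0.4524, giving −½ ln(0.4524) = 0.396594.
1 − 2Q = 0.7704, giving −¼ ln(0.7704) = 0.065211.
d = 0.396594 + 0.065211 = 0.461805.

0.46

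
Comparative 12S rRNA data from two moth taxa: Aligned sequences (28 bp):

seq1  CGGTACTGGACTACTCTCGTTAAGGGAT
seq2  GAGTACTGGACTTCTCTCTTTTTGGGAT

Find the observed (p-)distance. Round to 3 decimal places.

0.214

The sequences differ at 6 of 28 positions (sites 1, 2, 13, 19, 22, 23).
p = 6/28 = 0.214285… ≈ 0.214 (to 3 d.p.).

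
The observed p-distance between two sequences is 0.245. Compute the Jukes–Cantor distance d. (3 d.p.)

d = −(3/4) ln(1 − 4p/3) = −0.75 ln(1 − 0.326667) = −0.75 ln(0.673333)
  = −0.75 × (-0.395515) = 0.296636 substitutions/site.

0.297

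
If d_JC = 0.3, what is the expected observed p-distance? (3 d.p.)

0.247

p = (3/4)(1 − e^(−4d/3)) = 0.75 × (1 − e^(-0.4)) = 0.75 × (1 − 0.670320) = 0.247260.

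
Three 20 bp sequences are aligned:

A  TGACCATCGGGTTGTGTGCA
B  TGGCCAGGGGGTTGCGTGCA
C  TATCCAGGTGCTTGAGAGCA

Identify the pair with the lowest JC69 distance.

A–B: 4/20 differ, p = 0.200, d = 0.233.
A–C: 8/20 differ, p = 0.400, d = 0.572.
B–C: 6/20 differ, p = 0.300, d = 0.383.
The smallest distance is between A and B.

A and B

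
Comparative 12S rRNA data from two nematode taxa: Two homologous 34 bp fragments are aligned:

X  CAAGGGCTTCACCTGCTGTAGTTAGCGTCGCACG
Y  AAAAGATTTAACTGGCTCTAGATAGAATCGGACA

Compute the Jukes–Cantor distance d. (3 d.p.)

The sequences differ at 13 of 34 sites, so p = 13/34 ≈ 0.382353.
d = −(3/4) ln(1 − 4p/3) = −0.75 ln(1 − 0.509804) = −0.75 ln(0.490196)
  = −0.75 × (-0.712950) = 0.534713 substitutions/site.

0.535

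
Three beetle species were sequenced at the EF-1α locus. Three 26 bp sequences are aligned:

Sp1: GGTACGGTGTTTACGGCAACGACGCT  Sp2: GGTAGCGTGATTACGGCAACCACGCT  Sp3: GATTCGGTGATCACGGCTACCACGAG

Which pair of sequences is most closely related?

Sp1 and Sp2

Sp1–Sp2: 4/26 differ, p = 0.154, d = 0.172.
Sp1–Sp3: 8/26 differ, p = 0.308, d = 0.396.
Sp2–Sp3: 8/26 differ, p = 0.308, d = 0.396.
The smallest distance is between Sp1 and Sp2.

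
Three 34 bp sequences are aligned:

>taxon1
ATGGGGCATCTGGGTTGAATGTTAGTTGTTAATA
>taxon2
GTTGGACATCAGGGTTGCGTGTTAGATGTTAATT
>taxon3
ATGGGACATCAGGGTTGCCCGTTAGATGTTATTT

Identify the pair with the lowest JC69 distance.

taxon2 and taxon3

taxon1–taxon2: 8/34 differ, p = 0.235, d = 0.282.
taxon1–taxon3: 8/34 differ, p = 0.235, d = 0.282.
taxon2–taxon3: 5/34 differ, p = 0.147, d = 0.164.
The smallest distance is between taxon2 and taxon3.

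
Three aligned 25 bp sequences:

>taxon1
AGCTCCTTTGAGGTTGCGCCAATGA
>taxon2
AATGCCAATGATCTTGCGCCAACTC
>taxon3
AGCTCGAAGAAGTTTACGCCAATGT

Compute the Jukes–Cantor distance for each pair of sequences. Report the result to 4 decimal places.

d(taxon1,taxon2) = 0.5716, d(taxon1,taxon3) = 0.4172, d(taxon2,taxon3) = 0.7662

taxon1–taxon2: 10/25 sites differ → p = 0.4, d = −0.75 ln(1 − 0.533333) = 0.571605 ≈ 0.5716.
taxon1–taxon3: 8/25 sites differ → p = 0.32, d = −0.75 ln(1 − 0.426667) = 0.417216 ≈ 0.4172.
taxon2–taxon3: 12/25 sites differ → p = 0.48, d = −0.75 ln(1 − 0.64) = 0.766238 ≈ 0.7662.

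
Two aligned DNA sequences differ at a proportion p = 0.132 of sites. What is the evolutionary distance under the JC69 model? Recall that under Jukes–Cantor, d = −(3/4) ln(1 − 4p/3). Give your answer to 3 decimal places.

0.145

d = −(3/4) ln(1 − 4p/3) = −0.75 ln(1 − 0.176) = −0.75 ln(0.824)
  = −0.75 × (-0.193585) = 0.145189 substitutions/site.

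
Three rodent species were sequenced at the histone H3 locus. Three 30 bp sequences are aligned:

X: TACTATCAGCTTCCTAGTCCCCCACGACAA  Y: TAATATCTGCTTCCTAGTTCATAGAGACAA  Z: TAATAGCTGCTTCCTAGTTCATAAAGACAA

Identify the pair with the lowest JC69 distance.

Y and Z

X–Y: 8/30 differ, p = 0.267, d = 0.330.
X–Z: 8/30 differ, p = 0.267, d = 0.330.
Y–Z: 2/30 differ, p = 0.067, d = 0.070.
The smallest distance is between Y and Z.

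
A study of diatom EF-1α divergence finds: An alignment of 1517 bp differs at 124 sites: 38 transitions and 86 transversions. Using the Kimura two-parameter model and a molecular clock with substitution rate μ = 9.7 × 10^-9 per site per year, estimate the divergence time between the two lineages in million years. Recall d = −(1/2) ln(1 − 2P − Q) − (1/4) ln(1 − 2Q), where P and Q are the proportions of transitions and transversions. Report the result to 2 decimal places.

4.46

P = 38/1517 ≈ 0.025049 and Q = 86/1517 ≈ 0.056691.
Under the Kimura two-parameter model, d = −½ ln(1 − 2P − Q) − ¼ ln(1 − 2Q).
1 − 2P − Q = 0.893211, giving −½ ln(0.893211) = 0.056466.
1 − 2Q = 0.886618, giving −¼ ln(0.886618) = 0.030085.
d = 0.056466 + 0.030085 = 0.086551.
Under a molecular clock d = 2μt, so t = d/(2μ) = 0.086551 / (2 × 9.7 × 10^-9) = 4.46 million years.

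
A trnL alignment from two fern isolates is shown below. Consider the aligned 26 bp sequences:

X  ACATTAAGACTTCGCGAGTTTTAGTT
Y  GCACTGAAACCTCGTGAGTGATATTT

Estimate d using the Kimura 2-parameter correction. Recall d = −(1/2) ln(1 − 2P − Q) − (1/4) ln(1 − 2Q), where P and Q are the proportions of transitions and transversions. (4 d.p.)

Of 26 sites, 6 differences are transitions and 3 are transversions, so P = 6/26 ≈ 0.230769 and Q = 3/26 ≈ 0.115385.
Under the Kimura two-parameter model, d = −½ ln(1 − 2P − Q) − ¼ ln(1 − 2Q).
1 − 2P − Q = 0.423077, giving −½ ln(0.423077) = 0.430101.
1 − 2Q = 0.76923, giving −¼ ln(0.76923) = 0.065591.
d = 0.430101 + 0.065591 = 0.495692.

0.4957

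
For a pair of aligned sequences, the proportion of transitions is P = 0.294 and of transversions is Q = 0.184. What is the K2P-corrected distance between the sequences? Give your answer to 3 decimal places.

Under the Kimura two-parameter model, d = −½ ln(1 − 2P − Q) − ¼ ln(1 − 2Q).
1 − 2P − Q = 0.228, giving −½ ln(0.228) = 0.739205.
1 − 2Q = 0.632, giving −¼ ln(0.632) = 0.114716.
d = 0.739205 + 0.114716 = 0.853921.

0.854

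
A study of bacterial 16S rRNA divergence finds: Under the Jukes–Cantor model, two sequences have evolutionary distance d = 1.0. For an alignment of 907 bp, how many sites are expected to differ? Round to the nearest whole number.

501

Invert JC69: p = (3/4)(1 − e^(−4d/3)) = 0.75 × (1 − e^(-1.333333)) = 0.75 × (1 − 0.263597) = 0.552302.
Expected differing sites = pL ≈ 0.552302 × 907 = 500.937914 ≈ 501.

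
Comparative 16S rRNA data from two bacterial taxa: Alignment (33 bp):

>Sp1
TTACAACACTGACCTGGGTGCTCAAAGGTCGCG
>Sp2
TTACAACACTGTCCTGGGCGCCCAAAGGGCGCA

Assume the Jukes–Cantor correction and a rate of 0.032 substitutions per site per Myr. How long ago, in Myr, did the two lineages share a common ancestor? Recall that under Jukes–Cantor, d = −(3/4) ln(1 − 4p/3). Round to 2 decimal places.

2.64

The sequences differ at 5 of 33 sites (12, 19, 22, 29, 33), so p = 5/33 ≈ 0.151515.
d = −(3/4) ln(1 − 4p/3) = −0.75 ln(1 − 0.20202) = −0.75 ln(0.79798)
  = −0.75 × (-0.225672) = 0.169254 substitutions/site.
Under a molecular clock d = 2μt, so t = d/(2μ) = 0.169254 / (2 × 0.032) = 2.64 Myr.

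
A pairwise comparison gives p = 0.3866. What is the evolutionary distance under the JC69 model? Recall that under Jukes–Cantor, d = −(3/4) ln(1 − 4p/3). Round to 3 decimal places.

d = −(3/4) ln(1 − 4p/3) = −0.75 ln(1 − 0.515467) = −0.75 ln(0.484533)
  = −0.75 × (-0.724570) = 0.543428 substitutions/site.

0.543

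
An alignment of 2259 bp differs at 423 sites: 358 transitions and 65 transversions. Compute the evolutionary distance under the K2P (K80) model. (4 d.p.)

P = 358/2259 ≈ 0.158477 and Q = 65/2259 ≈ 0.028774.
Under the Kimura two-parameter model, d = −½ ln(1 − 2P − Q) − ¼ ln(1 − 2Q).
1 − 2P − Q = 0.654272, giving −½ ln(0.654272) = 0.212116.
1 − 2Q = 0.942452, giving −¼ ln(0.942452) = 0.014818.
d = 0.212116 + 0.014818 = 0.226934.

0.2269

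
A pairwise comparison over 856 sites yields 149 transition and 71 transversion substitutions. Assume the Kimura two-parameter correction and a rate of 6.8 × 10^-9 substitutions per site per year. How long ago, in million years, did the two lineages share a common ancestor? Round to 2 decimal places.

24.07

P = 149/856 ≈ 0.174065 and Q = 71/856 ≈ 0.082944.
Under the Kimura two-parameter model, d = −½ ln(1 − 2P − Q) − ¼ ln(1 − 2Q).
1 − 2P − Q = 0.568926, giving −½ ln(0.568926) = 0.282002.
1 − 2Q = 0.834112, giving −¼ ln(0.834112) = 0.045347.
d = 0.282002 + 0.045347 = 0.327349.
Under a molecular clock d = 2μt, so t = d/(2μ) = 0.327349 / (2 × 6.8 × 10^-9) = 24.07 million years.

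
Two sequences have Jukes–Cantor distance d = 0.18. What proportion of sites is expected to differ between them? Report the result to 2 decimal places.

0.16

p = (3/4)(1 − e^(−4d/3)) = 0.75 × (1 − e^(-0.24)) = 0.75 × (1 − 0.786628) = 0.160029.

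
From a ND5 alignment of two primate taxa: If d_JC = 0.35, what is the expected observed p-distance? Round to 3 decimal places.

p = (3/4)(1 − e^(−4d/3)) = 0.75 × (1 − e^(-0.466667)) = 0.75 × (1 − 0.627089) = 0.279683.

0.280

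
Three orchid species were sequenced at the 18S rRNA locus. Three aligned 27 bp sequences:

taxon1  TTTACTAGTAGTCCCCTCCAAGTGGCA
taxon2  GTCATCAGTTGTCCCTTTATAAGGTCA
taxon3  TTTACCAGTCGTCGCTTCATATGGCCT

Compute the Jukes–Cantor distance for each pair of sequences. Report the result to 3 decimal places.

taxon1–taxon2: 12/27 sites differ → p ≈ 0.444444, d = −0.75 ln(1 − 0.592592) = 0.673455 ≈ 0.673.
taxon1–taxon3: 10/27 sites differ → p ≈ 0.37037, d = −0.75 ln(1 − 0.493827) = 0.510658 ≈ 0.511.
taxon2–taxon3: 9/27 sites differ → p ≈ 0.333333, d = −0.75 ln(1 − 0.444444) = 0.440839 ≈ 0.441.

d(taxon1,taxon2) = 0.673, d(taxon1,taxon3) = 0.511, d(taxon2,taxon3) = 0.441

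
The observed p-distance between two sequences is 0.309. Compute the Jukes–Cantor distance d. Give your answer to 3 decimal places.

d = −(3/4) ln(1 − 4p/3) = −0.75 ln(1 − 0.412) = −0.75 ln(0.588)
  = −0.75 × (-0.531028) = 0.398271 substitutions/site.

0.398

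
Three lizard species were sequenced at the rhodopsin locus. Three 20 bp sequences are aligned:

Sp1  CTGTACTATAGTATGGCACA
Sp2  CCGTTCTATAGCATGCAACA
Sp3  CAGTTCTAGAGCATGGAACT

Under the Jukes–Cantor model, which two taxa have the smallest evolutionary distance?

Sp2 and Sp3

Sp1–Sp2: 5/20 differ, p = 0.250, d = 0.304.
Sp1–Sp3: 6/20 differ, p = 0.300, d = 0.383.
Sp2–Sp3: 4/20 differ, p = 0.200, d = 0.233.
The smallest distance is between Sp2 and Sp3.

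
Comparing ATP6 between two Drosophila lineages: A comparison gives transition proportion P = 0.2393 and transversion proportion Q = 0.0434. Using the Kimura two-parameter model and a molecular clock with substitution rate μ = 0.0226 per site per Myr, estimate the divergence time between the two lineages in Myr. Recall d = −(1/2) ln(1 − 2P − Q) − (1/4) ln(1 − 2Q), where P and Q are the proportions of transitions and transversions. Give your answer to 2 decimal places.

Under the Kimura two-parameter model, d = −½ ln(1 − 2P − Q) − ¼ ln(1 − 2Q).
1 − 2P − Q = 0.478, giving −½ ln(0.478) = 0.369072.
1 − 2Q = 0.9132, giving −¼ ln(0.9132) = 0.022700.
d = 0.369072 + 0.022700 = 0.391772.
Under a molecular clock d = 2μt, so t = d/(2μ) = 0.391772 / (2 × 0.0226) = 8.67 Myr.

8.67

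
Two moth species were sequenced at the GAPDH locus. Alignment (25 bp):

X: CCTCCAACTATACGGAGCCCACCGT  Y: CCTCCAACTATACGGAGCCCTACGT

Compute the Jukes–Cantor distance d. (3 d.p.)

0.085

The sequences differ at 2 of 25 sites (21, 22), so p = 2/25 = 0.08.
d = −(3/4) ln(1 − 4p/3) = −0.75 ln(1 − 0.106667) = −0.75 ln(0.893333)
  = −0.75 × (-0.112796) = 0.084597 substitutions/site.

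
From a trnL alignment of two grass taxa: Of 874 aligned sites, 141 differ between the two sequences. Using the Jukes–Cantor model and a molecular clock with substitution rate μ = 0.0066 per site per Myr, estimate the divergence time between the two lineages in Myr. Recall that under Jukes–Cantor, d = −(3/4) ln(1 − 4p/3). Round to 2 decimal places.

p = 141/874 ≈ 0.161327.
d = −(3/4) ln(1 − 4p/3) = −0.75 ln(1 − 0.215103) = −0.75 ln(0.784897)
  = −0.75 × (-0.242203) = 0.181652 substitutions/site.
Under a molecular clock d = 2μt, so t = d/(2μ) = 0.181652 / (2 × 0.0066) = 13.76 Myr.

13.76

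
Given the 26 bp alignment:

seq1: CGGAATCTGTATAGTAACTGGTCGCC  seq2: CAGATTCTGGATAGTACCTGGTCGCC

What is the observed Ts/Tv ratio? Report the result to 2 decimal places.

0.33

Transitions are A↔G and C↔T; transversions are all other mismatches.
Transitions: 1. Transversions: 3.
R = 1/3 = 0.333333… ≈ 0.33 (to 2 d.p.).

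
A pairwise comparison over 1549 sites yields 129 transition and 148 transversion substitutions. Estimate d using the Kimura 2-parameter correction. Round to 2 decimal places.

P = 129/1549 ≈ 0.08328 and Q = 148/1549 ≈ 0.095546.
Under the Kimura two-parameter model, d = −½ ln(1 − 2P − Q) − ¼ ln(1 − 2Q).
1 − 2P − Q = 0.737894, giving −½ ln(0.737894) = 0.151978.
1 − 2Q = 0.808908, giving −¼ ln(0.808908) = 0.053018.
d = 0.151978 + 0.053018 = 0.204996.

0.20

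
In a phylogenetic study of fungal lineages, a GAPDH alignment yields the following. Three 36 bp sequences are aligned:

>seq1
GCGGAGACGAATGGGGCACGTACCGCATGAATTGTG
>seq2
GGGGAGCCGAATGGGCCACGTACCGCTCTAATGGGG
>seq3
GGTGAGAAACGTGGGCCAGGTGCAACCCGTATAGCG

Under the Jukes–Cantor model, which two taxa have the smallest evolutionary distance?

seq1 and seq2

seq1–seq2: 8/36 differ, p = 0.222, d = 0.264.
seq1–seq3: 16/36 differ, p = 0.444, d = 0.673.
seq2–seq3: 15/36 differ, p = 0.417, d = 0.608.
The smallest distance is between seq1 and seq2.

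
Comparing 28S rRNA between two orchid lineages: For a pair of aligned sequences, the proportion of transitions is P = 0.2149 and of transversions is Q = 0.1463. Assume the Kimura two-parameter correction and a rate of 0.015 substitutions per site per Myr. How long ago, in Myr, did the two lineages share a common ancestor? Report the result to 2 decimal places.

17.19

Under the Kimura two-parameter model, d = −½ ln(1 − 2P − Q) − ¼ ln(1 − 2Q).
1 − 2P − Q = 0.4239, giving −½ ln(0.4239) = 0.429129.
1 − 2Q = 0.7074, giving −¼ ln(0.7074) = 0.086540.
d = 0.429129 + 0.086540 = 0.515669.
Under a molecular clock d = 2μt, so t = d/(2μ) = 0.515669 / (2 × 0.015) = 17.19 Myr.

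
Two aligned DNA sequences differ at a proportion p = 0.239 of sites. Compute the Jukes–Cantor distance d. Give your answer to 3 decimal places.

0.288

d = −(3/4) ln(1 − 4p/3) = −0.75 ln(1 − 0.318667) = −0.75 ln(0.681333)
  = −0.75 × (-0.383704) = 0.287778 substitutions/site.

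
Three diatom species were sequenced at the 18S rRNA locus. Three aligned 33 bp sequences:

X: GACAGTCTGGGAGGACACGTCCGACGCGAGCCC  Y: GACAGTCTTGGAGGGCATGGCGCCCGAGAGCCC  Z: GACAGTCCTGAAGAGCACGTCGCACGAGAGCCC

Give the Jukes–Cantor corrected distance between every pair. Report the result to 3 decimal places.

X–Y: 8/33 sites differ → p ≈ 0.242424, d = −0.75 ln(1 − 0.323232) = 0.292820 ≈ 0.293.
X–Z: 8/33 sites differ → p ≈ 0.242424, d = −0.75 ln(1 − 0.323232) = 0.292820 ≈ 0.293.
Y–Z: 6/33 sites differ → p ≈ 0.181818, d = −0.75 ln(1 − 0.242424) = 0.208224 ≈ 0.208.

d(X,Y) = 0.293, d(X,Z) = 0.293, d(Y,Z) = 0.208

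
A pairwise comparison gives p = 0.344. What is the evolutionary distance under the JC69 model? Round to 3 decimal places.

d = −(3/4) ln(1 − 4p/3) = −0.75 ln(1 − 0.458667) = −0.75 ln(0.541333)
  = −0.75 × (-0.613721) = 0.460291 substitutions/site.

0.460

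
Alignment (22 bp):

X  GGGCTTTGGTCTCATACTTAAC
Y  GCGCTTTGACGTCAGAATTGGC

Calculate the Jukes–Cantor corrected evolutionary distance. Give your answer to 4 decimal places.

The sequences differ at 8 of 22 sites (2, 9, 10, 11, 15, 17, 20, 21), so p = 8/22 ≈ 0.363636.
d = −(3/4) ln(1 − 4p/3) = −0.75 ln(1 − 0.484848) = −0.75 ln(0.515152)
  = −0.75 × (-0.663293) = 0.497470 substitutions/site.

0.4975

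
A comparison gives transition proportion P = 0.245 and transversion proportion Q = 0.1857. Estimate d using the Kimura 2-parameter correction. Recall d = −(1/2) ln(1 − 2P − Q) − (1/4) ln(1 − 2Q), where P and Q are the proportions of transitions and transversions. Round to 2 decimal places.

Under the Kimura two-parameter model, d = −½ ln(1 − 2P − Q) − ¼ ln(1 − 2Q).
1 − 2P − Q = 0.3243, giving −½ ln(0.3243) = 0.563043.
1 − 2Q = 0.6286, giving −¼ ln(0.6286) = 0.116065.
d = 0.563043 + 0.116065 = 0.679108.

0.68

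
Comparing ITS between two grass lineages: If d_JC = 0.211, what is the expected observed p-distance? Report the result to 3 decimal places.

0.184

p = (3/4)(1 − e^(−4d/3)) = 0.75 × (1 − e^(-0.281333)) = 0.75 × (1 − 0.754777) = 0.183917.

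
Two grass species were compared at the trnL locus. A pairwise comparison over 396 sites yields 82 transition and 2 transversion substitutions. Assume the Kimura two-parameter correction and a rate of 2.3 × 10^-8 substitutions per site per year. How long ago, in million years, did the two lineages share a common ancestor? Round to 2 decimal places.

P = 82/396 ≈ 0.207071 and Q = 2/396 ≈ 0.005051.
Under the Kimura two-parameter model, d = −½ ln(1 − 2P − Q) − ¼ ln(1 − 2Q).
1 − 2P − Q = 0.580807, giving −½ ln(0.580807) = 0.271668.
1 − 2Q = 0.989898, giving −¼ ln(0.989898) = 0.002538.
d = 0.271668 + 0.002538 = 0.274206.
Under a molecular clock d = 2μt, so t = d/(2μ) = 0.274206 / (2 × 2.3 × 10^-8) = 5.96 million years.

5.96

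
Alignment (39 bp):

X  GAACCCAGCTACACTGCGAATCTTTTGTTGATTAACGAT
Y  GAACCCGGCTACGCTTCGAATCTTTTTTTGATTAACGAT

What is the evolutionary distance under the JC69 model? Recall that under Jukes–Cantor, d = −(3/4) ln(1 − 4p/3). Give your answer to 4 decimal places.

The sequences differ at 4 of 39 sites (7, 13, 16, 27), so p = 4/39 ≈ 0.102564.
d = −(3/4) ln(1 − 4p/3) = −0.75 ln(1 − 0.136752) = −0.75 ln(0.863248)
  = −0.75 × (-0.147053) = 0.110290 substitutions/site.

0.1103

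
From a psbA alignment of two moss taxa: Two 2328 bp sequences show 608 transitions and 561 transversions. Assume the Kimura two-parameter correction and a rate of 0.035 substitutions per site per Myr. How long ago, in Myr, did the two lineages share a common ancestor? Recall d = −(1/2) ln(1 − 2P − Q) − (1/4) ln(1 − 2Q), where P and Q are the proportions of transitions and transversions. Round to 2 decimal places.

12.64

P = 608/2328 ≈ 0.261168 and Q = 561/2328 ≈ 0.240979.
Under the Kimura two-parameter model, d = −½ ln(1 − 2P − Q) − ¼ ln(1 − 2Q).
1 − 2P − Q = 0.236685, giving −½ ln(0.236685) = 0.720513.
1 − 2Q = 0.518042, giving −¼ ln(0.518042) = 0.164425.
d = 0.720513 + 0.164425 = 0.884938.
Under a molecular clock d = 2μt, so t = d/(2μ) = 0.884938 / (2 × 0.035) = 12.64 Myr.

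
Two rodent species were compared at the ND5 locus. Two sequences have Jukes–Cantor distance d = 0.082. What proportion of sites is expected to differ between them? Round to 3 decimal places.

0.078

p = (3/4)(1 − e^(−4d/3)) = 0.75 × (1 − e^(-0.109333)) = 0.75 × (1 − 0.896432) = 0.077676.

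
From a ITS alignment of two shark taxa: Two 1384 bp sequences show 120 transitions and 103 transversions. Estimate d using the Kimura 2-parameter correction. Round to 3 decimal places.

0.183

P = 120/1384 ≈ 0.086705 and Q = 103/1384 ≈ 0.074422.
Under the Kimura two-parameter model, d = −½ ln(1 − 2P − Q) − ¼ ln(1 − 2Q).
1 − 2P − Q = 0.752168, giving −½ ln(0.752168) = 0.142398.
1 − 2Q = 0.851156, giving −¼ ln(0.851156) = 0.040290.
d = 0.142398 + 0.040290 = 0.182688.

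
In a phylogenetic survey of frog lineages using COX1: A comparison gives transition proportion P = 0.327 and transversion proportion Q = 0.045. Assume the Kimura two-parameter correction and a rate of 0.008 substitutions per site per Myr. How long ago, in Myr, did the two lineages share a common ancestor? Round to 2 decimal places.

Under the Kimura two-parameter model, d = −½ ln(1 − 2P − Q) − ¼ ln(1 − 2Q).
1 − 2P − Q = 0.301, giving −½ ln(0.301) = 0.600323.
1 − 2Q = 0.91, giving −¼ ln(0.91) = 0.023578.
d = 0.600323 + 0.023578 = 0.623901.
Under a molecular clock d = 2μt, so t = d/(2μ) = 0.623901 / (2 × 0.008) = 38.99 Myr.

38.99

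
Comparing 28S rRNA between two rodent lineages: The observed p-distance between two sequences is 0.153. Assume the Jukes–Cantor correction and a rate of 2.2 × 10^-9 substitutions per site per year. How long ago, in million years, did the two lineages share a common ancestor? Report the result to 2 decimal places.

38.89

d = −(3/4) ln(1 − 4p/3) = −0.75 ln(1 − 0.204) = −0.75 ln(0.796)
  = −0.75 × (-0.228156) = 0.171117 substitutions/site.
Under a molecular clock d = 2μt, so t = d/(2μ) = 0.171117 / (2 × 2.2 × 10^-9) = 38.89 million years.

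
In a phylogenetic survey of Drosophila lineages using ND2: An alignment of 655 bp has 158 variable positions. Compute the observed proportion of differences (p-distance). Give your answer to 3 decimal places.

p = 158/655 = 0.241221… ≈ 0.241 (to 3 d.p.).

0.241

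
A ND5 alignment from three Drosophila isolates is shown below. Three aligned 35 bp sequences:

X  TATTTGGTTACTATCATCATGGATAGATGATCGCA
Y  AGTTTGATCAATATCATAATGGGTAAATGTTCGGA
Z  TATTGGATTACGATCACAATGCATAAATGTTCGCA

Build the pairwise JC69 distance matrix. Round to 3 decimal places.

X–Y: 10/35 sites differ → p ≈ 0.285714, d = −0.75 ln(1 − 0.380952) = 0.359679 ≈ 0.360.
X–Z: 8/35 sites differ → p ≈ 0.228571, d = −0.75 ln(1 − 0.304761) = 0.272625 ≈ 0.273.
Y–Z: 10/35 sites differ → p ≈ 0.285714, d = −0.75 ln(1 − 0.380952) = 0.359679 ≈ 0.360.

d(X,Y) = 0.360, d(X,Z) = 0.273, d(Y,Z) = 0.360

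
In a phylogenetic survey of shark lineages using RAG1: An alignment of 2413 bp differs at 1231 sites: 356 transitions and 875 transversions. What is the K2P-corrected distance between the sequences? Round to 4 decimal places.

P = 356/2413 ≈ 0.147534 and Q = 875/2413 ≈ 0.362619.
Under the Kimura two-parameter model, d = −½ ln(1 − 2P − Q) − ¼ ln(1 − 2Q).
1 − 2P − Q = 0.342313, giving −½ ln(0.342313) = 0.536015.
1 − 2Q = 0.274762, giving −¼ ln(0.274762) = 0.322963.
d = 0.536015 + 0.322963 = 0.858978.

0.8590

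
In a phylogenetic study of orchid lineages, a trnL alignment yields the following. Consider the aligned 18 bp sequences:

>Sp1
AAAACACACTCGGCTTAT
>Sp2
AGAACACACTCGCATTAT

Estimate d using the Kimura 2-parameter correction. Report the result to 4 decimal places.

0.1885

Of 18 sites, 1 differences are transitions and 2 are transversions, so P = 1/18 ≈ 0.055556 and Q = 2/18 ≈ 0.111111.
Under the Kimura two-parameter model, d = −½ ln(1 − 2P − Q) − ¼ ln(1 − 2Q).
1 − 2P − Q = 0.777777, giving −½ ln(0.777777) = 0.125658.
1 − 2Q = 0.777778, giving −¼ ln(0.777778) = 0.062829.
d = 0.125658 + 0.062829 = 0.188487.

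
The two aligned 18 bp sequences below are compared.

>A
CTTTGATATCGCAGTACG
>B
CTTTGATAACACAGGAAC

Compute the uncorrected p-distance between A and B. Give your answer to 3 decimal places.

The sequences differ at 5 of 18 positions (sites 9, 11, 15, 17, 18).
p = 5/18 = 0.277777… ≈ 0.278 (to 3 d.p.).

0.278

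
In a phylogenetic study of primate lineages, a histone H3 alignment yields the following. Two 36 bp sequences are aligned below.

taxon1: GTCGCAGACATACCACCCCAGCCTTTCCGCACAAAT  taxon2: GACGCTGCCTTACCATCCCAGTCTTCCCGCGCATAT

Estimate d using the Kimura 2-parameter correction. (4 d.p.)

Of 36 sites, 4 differences are transitions and 5 are transversions, so P = 4/36 ≈ 0.111111 and Q = 5/36 ≈ 0.138889.
Under the Kimura two-parameter model, d = −½ ln(1 − 2P − Q) − ¼ ln(1 − 2Q).
1 − 2P − Q = 0.638889, giving −½ ln(0.638889) = 0.224012.
1 − 2Q = 0.722222, giving −¼ ln(0.722222) = 0.081356.
d = 0.224012 + 0.081356 = 0.305368.

0.3054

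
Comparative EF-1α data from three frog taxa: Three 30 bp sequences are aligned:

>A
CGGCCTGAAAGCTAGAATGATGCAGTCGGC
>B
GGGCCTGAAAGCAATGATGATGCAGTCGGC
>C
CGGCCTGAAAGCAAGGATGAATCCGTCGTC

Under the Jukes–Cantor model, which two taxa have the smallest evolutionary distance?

A–B: 4/30 differ, p = 0.133, d = 0.147.
A–C: 6/30 differ, p = 0.200, d = 0.233.
B–C: 6/30 differ, p = 0.200, d = 0.233.
The smallest distance is between A and B.

A and B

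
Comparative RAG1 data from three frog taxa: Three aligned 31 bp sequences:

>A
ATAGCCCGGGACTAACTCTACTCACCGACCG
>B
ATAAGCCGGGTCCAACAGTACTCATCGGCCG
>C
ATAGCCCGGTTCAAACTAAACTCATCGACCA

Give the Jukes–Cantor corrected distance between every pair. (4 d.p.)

A–B: 8/31 sites differ → p ≈ 0.258065, d = −0.75 ln(1 − 0.344087) = 0.316295 ≈ 0.3163.
A–C: 7/31 sites differ → p ≈ 0.225806, d = −0.75 ln(1 − 0.301075) = 0.268659 ≈ 0.2687.
B–C: 9/31 sites differ → p ≈ 0.290323, d = −0.75 ln(1 − 0.387097) = 0.367161 ≈ 0.3672.

d(A,B) = 0.3163, d(A,C) = 0.2687, d(B,C) = 0.3672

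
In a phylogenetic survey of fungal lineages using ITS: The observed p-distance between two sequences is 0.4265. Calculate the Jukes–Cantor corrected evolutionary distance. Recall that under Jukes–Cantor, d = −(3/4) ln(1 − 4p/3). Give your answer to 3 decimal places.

d = −(3/4) ln(1 − 4p/3) = −0.75 ln(1 − 0.568667) = −0.75 ln(0.431333)
  = −0.75 × (-0.840875) = 0.630656 substitutions/site.

0.631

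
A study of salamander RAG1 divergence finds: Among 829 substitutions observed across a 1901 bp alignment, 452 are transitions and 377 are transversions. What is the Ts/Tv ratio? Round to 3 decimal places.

R = 452/377 = 1.198938… ≈ 1.199 (to 3 d.p.).

1.199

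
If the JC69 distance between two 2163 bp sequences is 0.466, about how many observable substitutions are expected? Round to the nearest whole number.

751

Invert JC69: p = (3/4)(1 − e^(−4d/3)) = 0.75 × (1 − e^(-0.621333)) = 0.75 × (1 − 0.537228) = 0.347079.
Expected differing sites = pL ≈ 0.347079 × 2163 = 750.731877 ≈ 751.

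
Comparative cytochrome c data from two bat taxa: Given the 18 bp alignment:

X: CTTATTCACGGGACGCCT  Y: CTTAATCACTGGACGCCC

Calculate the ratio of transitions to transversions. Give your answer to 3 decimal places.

0.500

Transitions are A↔G and C↔T; transversions are all other mismatches.
Transitions: 1. Transversions: 2.
R = 1/2 = 0.500.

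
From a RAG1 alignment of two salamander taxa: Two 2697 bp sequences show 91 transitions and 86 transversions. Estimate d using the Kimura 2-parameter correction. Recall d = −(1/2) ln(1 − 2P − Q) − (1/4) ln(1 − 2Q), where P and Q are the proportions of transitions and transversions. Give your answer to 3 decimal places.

0.069

P = 91/2697 ≈ 0.033741 and Q = 86/2697 ≈ 0.031887.
Under the Kimura two-parameter model, d = −½ ln(1 − 2P − Q) − ¼ ln(1 − 2Q).
1 − 2P − Q = 0.900631, giving −½ ln(0.900631) = 0.052330.
1 − 2Q = 0.936226, giving −¼ ln(0.936226) = 0.016475.
d = 0.052330 + 0.016475 = 0.068805.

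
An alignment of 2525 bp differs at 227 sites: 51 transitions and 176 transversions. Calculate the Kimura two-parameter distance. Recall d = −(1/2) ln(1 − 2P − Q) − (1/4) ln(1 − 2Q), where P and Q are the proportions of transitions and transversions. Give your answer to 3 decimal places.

P = 51/2525 ≈ 0.020198 and Q = 176/2525 ≈ 0.069703.
Under the Kimura two-parameter model, d = −½ ln(1 − 2P − Q) − ¼ ln(1 − 2Q).
1 − 2P − Q = 0.889901, giving −½ ln(0.889901) = 0.058323.
1 − 2Q = 0.860594, giving −¼ ln(0.860594) = 0.037533.
d = 0.058323 + 0.037533 = 0.095856.

0.096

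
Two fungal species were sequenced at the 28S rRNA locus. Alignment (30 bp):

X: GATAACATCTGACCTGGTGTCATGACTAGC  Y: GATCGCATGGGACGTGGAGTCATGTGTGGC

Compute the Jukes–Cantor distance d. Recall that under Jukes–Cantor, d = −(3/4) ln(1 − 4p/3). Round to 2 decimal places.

0.38

The sequences differ at 9 of 30 sites (4, 5, 9, 10, 14, 18, 25, 26, 28), so p = 9/30 = 0.3.
d = −(3/4) ln(1 − 4p/3) = −0.75 ln(1 − 0.4) = −0.75 ln(0.6)
  = −0.75 × (-0.510826) = 0.383120 substitutions/site.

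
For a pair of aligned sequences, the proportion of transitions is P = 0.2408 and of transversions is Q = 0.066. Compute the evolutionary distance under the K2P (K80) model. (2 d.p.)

Under the Kimura two-parameter model, d = −½ ln(1 − 2P − Q) − ¼ ln(1 − 2Q).
1 − 2P − Q = 0.4524, giving −½ ln(0.4524) = 0.396594.
1 − 2Q = 0.868, giving −¼ ln(0.868) = 0.035391.
d = 0.396594 + 0.035391 = 0.431985.

0.43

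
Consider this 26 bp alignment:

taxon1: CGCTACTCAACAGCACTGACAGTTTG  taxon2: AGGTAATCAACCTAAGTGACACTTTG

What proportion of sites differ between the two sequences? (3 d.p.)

0.308

The sequences differ at 8 of 26 positions (sites 1, 3, 6, 12, 13, 14, 16, 22).
p = 8/26 = 0.307692… ≈ 0.308 (to 3 d.p.).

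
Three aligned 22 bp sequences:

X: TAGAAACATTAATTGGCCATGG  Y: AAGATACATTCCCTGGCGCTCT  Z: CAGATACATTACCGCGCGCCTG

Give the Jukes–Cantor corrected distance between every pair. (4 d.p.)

d(X,Y) = 0.5913, d(X,Z) = 0.6987, d(Y,Z) = 0.4141

X–Y: 9/22 sites differ → p ≈ 0.409091, d = −0.75 ln(1 − 0.545455) = 0.591344 ≈ 0.5913.
X–Z: 10/22 sites differ → p ≈ 0.454545, d = −0.75 ln(1 − 0.60606) = 0.698667 ≈ 0.6987.
Y–Z: 7/22 sites differ → p ≈ 0.318182, d = −0.75 ln(1 − 0.424243) = 0.414052 ≈ 0.4141.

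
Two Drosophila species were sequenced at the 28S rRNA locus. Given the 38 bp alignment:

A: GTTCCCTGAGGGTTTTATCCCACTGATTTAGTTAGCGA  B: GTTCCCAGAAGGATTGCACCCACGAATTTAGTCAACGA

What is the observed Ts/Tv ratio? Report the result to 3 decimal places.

0.667

Transitions are A↔G and C↔T; transversions are all other mismatches.
Transitions: 4. Transversions: 6.
R = 4/6 = 0.666666… ≈ 0.667 (to 3 d.p.).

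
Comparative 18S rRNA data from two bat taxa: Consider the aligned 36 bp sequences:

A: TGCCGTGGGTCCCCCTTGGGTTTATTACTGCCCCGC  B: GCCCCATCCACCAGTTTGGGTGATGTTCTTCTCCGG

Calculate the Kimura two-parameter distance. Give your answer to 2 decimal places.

Of 36 sites, 2 differences are transitions and 17 are transversions, so P = 2/36 ≈ 0.055556 and Q = 17/36 ≈ 0.472222.
Under the Kimura two-parameter model, d = −½ ln(1 − 2P − Q) − ¼ ln(1 − 2Q).
1 − 2P − Q = 0.416666, giving −½ ln(0.416666) = 0.437735.
1 − 2Q = 0.055556, giving −¼ ln(0.055556) = 0.722591.
d = 0.437735 + 0.722591 = 1.160326.

1.16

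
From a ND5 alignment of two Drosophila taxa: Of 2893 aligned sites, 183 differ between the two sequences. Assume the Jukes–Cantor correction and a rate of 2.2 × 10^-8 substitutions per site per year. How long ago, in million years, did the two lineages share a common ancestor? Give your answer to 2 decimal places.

1.50

p = 183/2893 ≈ 0.063256.
d = −(3/4) ln(1 − 4p/3) = −0.75 ln(1 − 0.084341) = −0.75 ln(0.915659)
  = −0.75 × (-0.088111) = 0.066083 substitutions/site.
Under a molecular clock d = 2μt, so t = d/(2μ) = 0.066083 / (2 × 2.2 × 10^-8) = 1.50 million years.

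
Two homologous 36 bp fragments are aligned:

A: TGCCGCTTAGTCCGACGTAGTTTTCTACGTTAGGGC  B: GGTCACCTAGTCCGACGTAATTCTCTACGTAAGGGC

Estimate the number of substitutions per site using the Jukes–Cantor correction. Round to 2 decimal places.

0.23

The sequences differ at 7 of 36 sites (1, 3, 5, 7, 20, 23, 31), so p = 7/36 ≈ 0.194444.
d = −(3/4) ln(1 − 4p/3) = −0.75 ln(1 − 0.259259) = −0.75 ln(0.740741)
  = −0.75 × (-0.300104) = 0.225078 substitutions/site.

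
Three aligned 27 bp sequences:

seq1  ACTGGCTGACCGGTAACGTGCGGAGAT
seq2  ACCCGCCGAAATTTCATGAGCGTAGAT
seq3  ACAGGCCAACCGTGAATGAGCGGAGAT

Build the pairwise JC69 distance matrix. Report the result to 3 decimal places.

d(seq1,seq2) = 0.588, d(seq1,seq3) = 0.318, d(seq2,seq3) = 0.441

seq1–seq2: 11/27 sites differ → p ≈ 0.407407, d = −0.75 ln(1 − 0.543209) = 0.587647 ≈ 0.588.
seq1–seq3: 7/27 sites differ → p ≈ 0.259259, d = −0.75 ln(1 − 0.345679) = 0.318118 ≈ 0.318.
seq2–seq3: 9/27 sites differ → p ≈ 0.333333, d = −0.75 ln(1 − 0.444444) = 0.440839 ≈ 0.441.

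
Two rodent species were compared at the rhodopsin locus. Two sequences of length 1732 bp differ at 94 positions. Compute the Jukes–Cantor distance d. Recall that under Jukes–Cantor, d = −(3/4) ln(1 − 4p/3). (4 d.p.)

p = 94/1732 ≈ 0.054273.
d = −(3/4) ln(1 − 4p/3) = −0.75 ln(1 − 0.072364) = −0.75 ln(0.927636)
  = −0.75 × (-0.075116) = 0.056337 substitutions/site.

0.0563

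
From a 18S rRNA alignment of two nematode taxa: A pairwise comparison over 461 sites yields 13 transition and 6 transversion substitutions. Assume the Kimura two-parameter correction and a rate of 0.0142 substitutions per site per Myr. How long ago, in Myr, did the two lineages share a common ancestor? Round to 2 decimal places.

P = 13/461 ≈ 0.0282 and Q = 6/461 ≈ 0.013015.
Under the Kimura two-parameter model, d = −½ ln(1 − 2P − Q) − ¼ ln(1 − 2Q).
1 − 2P − Q = 0.930585, giving −½ ln(0.930585) = 0.035971.
1 − 2Q = 0.97397, giving −¼ ln(0.97397) = 0.006594.
d = 0.035971 + 0.006594 = 0.042565.
Under a molecular clock d = 2μt, so t = d/(2μ) = 0.042565 / (2 × 0.0142) = 1.50 Myr.

1.50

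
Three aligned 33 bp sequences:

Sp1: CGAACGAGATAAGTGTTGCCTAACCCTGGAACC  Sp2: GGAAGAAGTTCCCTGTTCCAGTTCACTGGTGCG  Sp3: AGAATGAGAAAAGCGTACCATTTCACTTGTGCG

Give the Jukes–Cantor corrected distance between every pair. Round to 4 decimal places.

d(Sp1,Sp2) = 0.7798, d(Sp1,Sp3) = 0.6254, d(Sp2,Sp3) = 0.4975

Sp1–Sp2: 16/33 sites differ → p ≈ 0.484848, d = −0.75 ln(1 − 0.646464) = 0.779827 ≈ 0.7798.
Sp1–Sp3: 14/33 sites differ → p ≈ 0.424242, d = −0.75 ln(1 − 0.565656) = 0.625439 ≈ 0.6254.
Sp2–Sp3: 12/33 sites differ → p ≈ 0.363636, d = −0.75 ln(1 − 0.484848) = 0.497470 ≈ 0.4975.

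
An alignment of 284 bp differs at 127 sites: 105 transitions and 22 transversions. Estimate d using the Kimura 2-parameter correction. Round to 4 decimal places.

0.8909

P = 105/284 ≈ 0.369718 and Q = 22/284 ≈ 0.077465.
Under the Kimura two-parameter model, d = −½ ln(1 − 2P − Q) − ¼ ln(1 − 2Q).
1 − 2P − Q = 0.183099, giving −½ ln(0.183099) = 0.848864.
1 − 2Q = 0.84507, giving −¼ ln(0.84507) = 0.042084.
d = 0.848864 + 0.042084 = 0.890948.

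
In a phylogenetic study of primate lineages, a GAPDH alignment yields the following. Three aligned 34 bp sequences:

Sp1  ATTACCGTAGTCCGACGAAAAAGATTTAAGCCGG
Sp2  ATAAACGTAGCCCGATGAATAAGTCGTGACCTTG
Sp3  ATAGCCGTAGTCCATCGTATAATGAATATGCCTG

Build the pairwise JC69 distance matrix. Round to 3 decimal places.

d(Sp1,Sp2) = 0.477, d(Sp1,Sp3) = 0.477, d(Sp2,Sp3) = 0.665

Sp1–Sp2: 12/34 sites differ → p ≈ 0.352941, d = −0.75 ln(1 − 0.470588) = 0.476991 ≈ 0.477.
Sp1–Sp3: 12/34 sites differ → p ≈ 0.352941, d = −0.75 ln(1 − 0.470588) = 0.476991 ≈ 0.477.
Sp2–Sp3: 15/34 sites differ → p ≈ 0.441176, d = −0.75 ln(1 − 0.588235) = 0.665477 ≈ 0.665.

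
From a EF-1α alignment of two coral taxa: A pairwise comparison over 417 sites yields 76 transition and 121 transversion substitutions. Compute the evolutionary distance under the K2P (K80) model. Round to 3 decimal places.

P = 76/417 ≈ 0.182254 and Q = 121/417 ≈ 0.290168.
Under the Kimura two-parameter model, d = −½ ln(1 − 2P − Q) − ¼ ln(1 − 2Q).
1 − 2P − Q = 0.345324, giving −½ ln(0.345324) = 0.531636.
1 − 2Q = 0.419664, giving −¼ ln(0.419664) = 0.217075.
d = 0.531636 + 0.217075 = 0.748711.

0.749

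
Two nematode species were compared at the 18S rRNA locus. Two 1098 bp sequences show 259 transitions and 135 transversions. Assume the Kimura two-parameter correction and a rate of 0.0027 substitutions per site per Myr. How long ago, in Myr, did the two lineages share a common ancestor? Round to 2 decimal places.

96.69

P = 259/1098 ≈ 0.235883 and Q = 135/1098 ≈ 0.122951.
Under the Kimura two-parameter model, d = −½ ln(1 − 2P − Q) − ¼ ln(1 − 2Q).
1 − 2P − Q = 0.405283, giving −½ ln(0.405283) = 0.451585.
1 − 2Q = 0.754098, giving −¼ ln(0.754098) = 0.070558.
d = 0.451585 + 0.070558 = 0.522143.
Under a molecular clock d = 2μt, so t = d/(2μ) = 0.522143 / (2 × 0.0027) = 96.69 Myr.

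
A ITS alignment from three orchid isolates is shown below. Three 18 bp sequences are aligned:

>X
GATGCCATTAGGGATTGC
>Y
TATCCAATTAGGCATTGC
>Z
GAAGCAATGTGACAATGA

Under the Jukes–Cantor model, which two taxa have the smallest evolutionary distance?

X–Y: 4/18 differ, p = 0.222, d = 0.264.
X–Z: 8/18 differ, p = 0.444, d = 0.673.
Y–Z: 8/18 differ, p = 0.444, d = 0.673.
The smallest distance is between X and Y.

X and Y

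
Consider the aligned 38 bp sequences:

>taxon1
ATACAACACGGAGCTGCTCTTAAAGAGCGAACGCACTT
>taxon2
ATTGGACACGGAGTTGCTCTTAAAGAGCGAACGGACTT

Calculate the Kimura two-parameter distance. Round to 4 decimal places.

0.1448

Of 38 sites, 2 differences are transitions and 3 are transversions, so P = 2/38 ≈ 0.052632 and Q = 3/38 ≈ 0.078947.
Under the Kimura two-parameter model, d = −½ ln(1 − 2P − Q) − ¼ ln(1 − 2Q).
1 − 2P − Q = 0.815789, giving −½ ln(0.815789) = 0.101800.
1 − 2Q = 0.842106, giving −¼ ln(0.842106) = 0.042962.
d = 0.101800 + 0.042962 = 0.144762.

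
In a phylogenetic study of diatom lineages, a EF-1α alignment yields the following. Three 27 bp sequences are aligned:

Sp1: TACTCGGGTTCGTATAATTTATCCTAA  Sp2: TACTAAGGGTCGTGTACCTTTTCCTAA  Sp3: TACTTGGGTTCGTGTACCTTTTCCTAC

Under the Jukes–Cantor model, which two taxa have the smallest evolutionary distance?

Sp2 and Sp3

Sp1–Sp2: 7/27 differ, p = 0.259, d = 0.318.
Sp1–Sp3: 6/27 differ, p = 0.222, d = 0.264.
Sp2–Sp3: 4/27 differ, p = 0.148, d = 0.165.
The smallest distance is between Sp2 and Sp3.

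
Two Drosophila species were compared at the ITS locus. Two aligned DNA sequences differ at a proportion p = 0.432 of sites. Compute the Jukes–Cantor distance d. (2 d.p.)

0.64

d = −(3/4) ln(1 − 4p/3) = −0.75 ln(1 − 0.576) = −0.75 ln(0.424)
  = −0.75 × (-0.858022) = 0.643517 substitutions/site.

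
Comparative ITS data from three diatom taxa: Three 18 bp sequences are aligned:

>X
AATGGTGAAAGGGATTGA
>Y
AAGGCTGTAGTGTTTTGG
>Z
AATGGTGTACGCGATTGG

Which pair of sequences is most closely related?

X–Y: 8/18 differ, p = 0.444, d = 0.673.
X–Z: 4/18 differ, p = 0.222, d = 0.264.
Y–Z: 7/18 differ, p = 0.389, d = 0.548.
The smallest distance is between X and Z.

X and Z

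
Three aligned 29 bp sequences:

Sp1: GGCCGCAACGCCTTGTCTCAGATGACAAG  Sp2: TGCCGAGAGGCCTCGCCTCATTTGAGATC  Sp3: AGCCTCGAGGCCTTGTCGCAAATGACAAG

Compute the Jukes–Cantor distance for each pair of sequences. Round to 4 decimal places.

d(Sp1,Sp2) = 0.5285, d(Sp1,Sp3) = 0.2421, d(Sp2,Sp3) = 0.5285

Sp1–Sp2: 11/29 sites differ → p ≈ 0.37931, d = −0.75 ln(1 − 0.505747) = 0.528531 ≈ 0.5285.
Sp1–Sp3: 6/29 sites differ → p ≈ 0.206897, d = −0.75 ln(1 − 0.275863) = 0.242081 ≈ 0.2421.
Sp2–Sp3: 11/29 sites differ → p ≈ 0.37931, d = −0.75 ln(1 − 0.505747) = 0.528531 ≈ 0.5285.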